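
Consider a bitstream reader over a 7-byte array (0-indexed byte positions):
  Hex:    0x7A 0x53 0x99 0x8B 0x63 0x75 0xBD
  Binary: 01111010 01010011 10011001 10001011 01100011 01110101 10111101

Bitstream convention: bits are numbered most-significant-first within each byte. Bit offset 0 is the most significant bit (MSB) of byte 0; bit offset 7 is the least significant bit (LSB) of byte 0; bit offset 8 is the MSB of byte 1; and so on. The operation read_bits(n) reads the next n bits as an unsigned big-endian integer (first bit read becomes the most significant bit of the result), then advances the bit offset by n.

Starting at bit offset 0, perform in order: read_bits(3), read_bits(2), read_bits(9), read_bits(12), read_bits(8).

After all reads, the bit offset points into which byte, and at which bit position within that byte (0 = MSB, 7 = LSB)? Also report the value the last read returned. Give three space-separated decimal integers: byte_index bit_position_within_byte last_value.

Read 1: bits[0:3] width=3 -> value=3 (bin 011); offset now 3 = byte 0 bit 3; 53 bits remain
Read 2: bits[3:5] width=2 -> value=3 (bin 11); offset now 5 = byte 0 bit 5; 51 bits remain
Read 3: bits[5:14] width=9 -> value=148 (bin 010010100); offset now 14 = byte 1 bit 6; 42 bits remain
Read 4: bits[14:26] width=12 -> value=3686 (bin 111001100110); offset now 26 = byte 3 bit 2; 30 bits remain
Read 5: bits[26:34] width=8 -> value=45 (bin 00101101); offset now 34 = byte 4 bit 2; 22 bits remain

Answer: 4 2 45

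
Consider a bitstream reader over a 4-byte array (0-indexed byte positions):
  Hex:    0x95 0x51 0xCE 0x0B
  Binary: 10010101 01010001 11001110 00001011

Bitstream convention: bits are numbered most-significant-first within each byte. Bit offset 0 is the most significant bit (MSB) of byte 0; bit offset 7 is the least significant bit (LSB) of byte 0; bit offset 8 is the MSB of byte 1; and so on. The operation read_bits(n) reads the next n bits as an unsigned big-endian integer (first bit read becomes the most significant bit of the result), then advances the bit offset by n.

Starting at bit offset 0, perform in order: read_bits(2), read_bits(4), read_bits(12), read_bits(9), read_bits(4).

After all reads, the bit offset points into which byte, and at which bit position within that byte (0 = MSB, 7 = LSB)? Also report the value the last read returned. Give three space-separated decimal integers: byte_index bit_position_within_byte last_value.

Read 1: bits[0:2] width=2 -> value=2 (bin 10); offset now 2 = byte 0 bit 2; 30 bits remain
Read 2: bits[2:6] width=4 -> value=5 (bin 0101); offset now 6 = byte 0 bit 6; 26 bits remain
Read 3: bits[6:18] width=12 -> value=1351 (bin 010101000111); offset now 18 = byte 2 bit 2; 14 bits remain
Read 4: bits[18:27] width=9 -> value=112 (bin 001110000); offset now 27 = byte 3 bit 3; 5 bits remain
Read 5: bits[27:31] width=4 -> value=5 (bin 0101); offset now 31 = byte 3 bit 7; 1 bits remain

Answer: 3 7 5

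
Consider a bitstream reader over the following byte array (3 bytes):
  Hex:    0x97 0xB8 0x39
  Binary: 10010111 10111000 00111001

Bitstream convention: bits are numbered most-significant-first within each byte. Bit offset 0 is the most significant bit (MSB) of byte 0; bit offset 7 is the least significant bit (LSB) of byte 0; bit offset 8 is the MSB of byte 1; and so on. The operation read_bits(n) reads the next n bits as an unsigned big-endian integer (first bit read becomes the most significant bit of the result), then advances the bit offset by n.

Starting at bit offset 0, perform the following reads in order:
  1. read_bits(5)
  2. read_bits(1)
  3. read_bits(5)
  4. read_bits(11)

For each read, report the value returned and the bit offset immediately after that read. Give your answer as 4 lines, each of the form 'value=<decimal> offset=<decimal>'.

Read 1: bits[0:5] width=5 -> value=18 (bin 10010); offset now 5 = byte 0 bit 5; 19 bits remain
Read 2: bits[5:6] width=1 -> value=1 (bin 1); offset now 6 = byte 0 bit 6; 18 bits remain
Read 3: bits[6:11] width=5 -> value=29 (bin 11101); offset now 11 = byte 1 bit 3; 13 bits remain
Read 4: bits[11:22] width=11 -> value=1550 (bin 11000001110); offset now 22 = byte 2 bit 6; 2 bits remain

Answer: value=18 offset=5
value=1 offset=6
value=29 offset=11
value=1550 offset=22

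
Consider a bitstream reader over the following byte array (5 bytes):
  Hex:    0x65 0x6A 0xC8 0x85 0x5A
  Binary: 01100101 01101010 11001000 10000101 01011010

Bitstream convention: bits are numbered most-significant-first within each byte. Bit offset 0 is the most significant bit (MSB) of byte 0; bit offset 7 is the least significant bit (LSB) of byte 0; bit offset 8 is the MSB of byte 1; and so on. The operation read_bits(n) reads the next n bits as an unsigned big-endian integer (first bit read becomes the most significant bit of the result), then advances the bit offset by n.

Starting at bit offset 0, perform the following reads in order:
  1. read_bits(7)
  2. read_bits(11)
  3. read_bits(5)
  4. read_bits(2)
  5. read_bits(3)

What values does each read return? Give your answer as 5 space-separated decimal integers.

Answer: 50 1451 4 1 0

Derivation:
Read 1: bits[0:7] width=7 -> value=50 (bin 0110010); offset now 7 = byte 0 bit 7; 33 bits remain
Read 2: bits[7:18] width=11 -> value=1451 (bin 10110101011); offset now 18 = byte 2 bit 2; 22 bits remain
Read 3: bits[18:23] width=5 -> value=4 (bin 00100); offset now 23 = byte 2 bit 7; 17 bits remain
Read 4: bits[23:25] width=2 -> value=1 (bin 01); offset now 25 = byte 3 bit 1; 15 bits remain
Read 5: bits[25:28] width=3 -> value=0 (bin 000); offset now 28 = byte 3 bit 4; 12 bits remain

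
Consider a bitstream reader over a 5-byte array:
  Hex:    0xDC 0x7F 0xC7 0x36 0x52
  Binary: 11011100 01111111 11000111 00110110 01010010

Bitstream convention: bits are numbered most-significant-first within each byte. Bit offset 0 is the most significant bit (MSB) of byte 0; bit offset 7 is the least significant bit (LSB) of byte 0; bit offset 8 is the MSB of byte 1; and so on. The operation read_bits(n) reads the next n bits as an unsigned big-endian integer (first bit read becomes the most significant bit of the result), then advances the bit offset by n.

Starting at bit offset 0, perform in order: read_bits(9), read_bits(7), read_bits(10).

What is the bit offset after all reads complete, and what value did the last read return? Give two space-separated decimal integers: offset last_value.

Read 1: bits[0:9] width=9 -> value=440 (bin 110111000); offset now 9 = byte 1 bit 1; 31 bits remain
Read 2: bits[9:16] width=7 -> value=127 (bin 1111111); offset now 16 = byte 2 bit 0; 24 bits remain
Read 3: bits[16:26] width=10 -> value=796 (bin 1100011100); offset now 26 = byte 3 bit 2; 14 bits remain

Answer: 26 796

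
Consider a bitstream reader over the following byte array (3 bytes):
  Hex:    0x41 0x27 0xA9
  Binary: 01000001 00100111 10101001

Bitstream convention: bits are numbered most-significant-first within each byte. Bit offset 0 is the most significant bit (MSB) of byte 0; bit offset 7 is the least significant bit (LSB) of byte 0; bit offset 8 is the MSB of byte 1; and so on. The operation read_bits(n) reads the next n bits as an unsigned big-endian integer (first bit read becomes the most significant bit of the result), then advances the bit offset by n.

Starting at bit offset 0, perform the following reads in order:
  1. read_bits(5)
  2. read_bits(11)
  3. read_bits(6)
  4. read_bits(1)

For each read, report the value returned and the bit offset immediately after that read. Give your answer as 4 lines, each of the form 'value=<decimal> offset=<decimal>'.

Read 1: bits[0:5] width=5 -> value=8 (bin 01000); offset now 5 = byte 0 bit 5; 19 bits remain
Read 2: bits[5:16] width=11 -> value=295 (bin 00100100111); offset now 16 = byte 2 bit 0; 8 bits remain
Read 3: bits[16:22] width=6 -> value=42 (bin 101010); offset now 22 = byte 2 bit 6; 2 bits remain
Read 4: bits[22:23] width=1 -> value=0 (bin 0); offset now 23 = byte 2 bit 7; 1 bits remain

Answer: value=8 offset=5
value=295 offset=16
value=42 offset=22
value=0 offset=23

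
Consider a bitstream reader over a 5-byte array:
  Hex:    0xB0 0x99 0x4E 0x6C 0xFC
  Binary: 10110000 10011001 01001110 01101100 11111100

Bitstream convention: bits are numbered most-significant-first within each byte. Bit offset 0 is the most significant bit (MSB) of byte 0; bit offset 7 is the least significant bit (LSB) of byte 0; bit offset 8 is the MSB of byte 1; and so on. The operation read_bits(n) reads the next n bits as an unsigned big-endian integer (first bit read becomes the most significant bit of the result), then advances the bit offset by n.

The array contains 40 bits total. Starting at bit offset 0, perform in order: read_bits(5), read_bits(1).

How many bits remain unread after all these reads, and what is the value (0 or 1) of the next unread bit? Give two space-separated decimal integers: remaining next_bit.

Read 1: bits[0:5] width=5 -> value=22 (bin 10110); offset now 5 = byte 0 bit 5; 35 bits remain
Read 2: bits[5:6] width=1 -> value=0 (bin 0); offset now 6 = byte 0 bit 6; 34 bits remain

Answer: 34 0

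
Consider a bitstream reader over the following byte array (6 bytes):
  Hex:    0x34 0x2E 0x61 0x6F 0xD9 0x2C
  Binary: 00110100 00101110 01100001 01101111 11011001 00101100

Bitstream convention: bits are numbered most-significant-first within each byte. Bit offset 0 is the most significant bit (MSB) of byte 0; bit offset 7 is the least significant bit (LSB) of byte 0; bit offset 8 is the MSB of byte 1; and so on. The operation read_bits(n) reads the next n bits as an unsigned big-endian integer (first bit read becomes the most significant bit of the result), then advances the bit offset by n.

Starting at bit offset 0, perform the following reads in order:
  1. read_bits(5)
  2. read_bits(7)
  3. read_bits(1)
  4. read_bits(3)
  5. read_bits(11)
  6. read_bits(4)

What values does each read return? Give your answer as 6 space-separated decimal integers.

Answer: 6 66 1 6 779 7

Derivation:
Read 1: bits[0:5] width=5 -> value=6 (bin 00110); offset now 5 = byte 0 bit 5; 43 bits remain
Read 2: bits[5:12] width=7 -> value=66 (bin 1000010); offset now 12 = byte 1 bit 4; 36 bits remain
Read 3: bits[12:13] width=1 -> value=1 (bin 1); offset now 13 = byte 1 bit 5; 35 bits remain
Read 4: bits[13:16] width=3 -> value=6 (bin 110); offset now 16 = byte 2 bit 0; 32 bits remain
Read 5: bits[16:27] width=11 -> value=779 (bin 01100001011); offset now 27 = byte 3 bit 3; 21 bits remain
Read 6: bits[27:31] width=4 -> value=7 (bin 0111); offset now 31 = byte 3 bit 7; 17 bits remain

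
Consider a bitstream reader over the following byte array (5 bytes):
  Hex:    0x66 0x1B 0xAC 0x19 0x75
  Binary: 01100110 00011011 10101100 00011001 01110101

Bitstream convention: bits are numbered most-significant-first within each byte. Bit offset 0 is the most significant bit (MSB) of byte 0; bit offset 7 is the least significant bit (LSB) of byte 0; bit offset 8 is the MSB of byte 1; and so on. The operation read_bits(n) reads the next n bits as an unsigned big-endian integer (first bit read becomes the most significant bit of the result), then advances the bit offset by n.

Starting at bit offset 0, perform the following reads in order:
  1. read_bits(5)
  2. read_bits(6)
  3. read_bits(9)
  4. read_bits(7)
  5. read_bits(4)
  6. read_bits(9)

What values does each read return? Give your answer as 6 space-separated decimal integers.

Read 1: bits[0:5] width=5 -> value=12 (bin 01100); offset now 5 = byte 0 bit 5; 35 bits remain
Read 2: bits[5:11] width=6 -> value=48 (bin 110000); offset now 11 = byte 1 bit 3; 29 bits remain
Read 3: bits[11:20] width=9 -> value=442 (bin 110111010); offset now 20 = byte 2 bit 4; 20 bits remain
Read 4: bits[20:27] width=7 -> value=96 (bin 1100000); offset now 27 = byte 3 bit 3; 13 bits remain
Read 5: bits[27:31] width=4 -> value=12 (bin 1100); offset now 31 = byte 3 bit 7; 9 bits remain
Read 6: bits[31:40] width=9 -> value=373 (bin 101110101); offset now 40 = byte 5 bit 0; 0 bits remain

Answer: 12 48 442 96 12 373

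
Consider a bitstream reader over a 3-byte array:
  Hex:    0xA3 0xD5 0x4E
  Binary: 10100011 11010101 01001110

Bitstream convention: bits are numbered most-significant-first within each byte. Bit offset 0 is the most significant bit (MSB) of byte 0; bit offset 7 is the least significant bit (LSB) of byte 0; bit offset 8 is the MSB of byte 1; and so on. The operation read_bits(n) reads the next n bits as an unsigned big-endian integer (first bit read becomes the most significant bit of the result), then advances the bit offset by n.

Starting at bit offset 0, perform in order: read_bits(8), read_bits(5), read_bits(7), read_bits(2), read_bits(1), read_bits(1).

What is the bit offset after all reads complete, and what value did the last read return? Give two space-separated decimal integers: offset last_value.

Answer: 24 0

Derivation:
Read 1: bits[0:8] width=8 -> value=163 (bin 10100011); offset now 8 = byte 1 bit 0; 16 bits remain
Read 2: bits[8:13] width=5 -> value=26 (bin 11010); offset now 13 = byte 1 bit 5; 11 bits remain
Read 3: bits[13:20] width=7 -> value=84 (bin 1010100); offset now 20 = byte 2 bit 4; 4 bits remain
Read 4: bits[20:22] width=2 -> value=3 (bin 11); offset now 22 = byte 2 bit 6; 2 bits remain
Read 5: bits[22:23] width=1 -> value=1 (bin 1); offset now 23 = byte 2 bit 7; 1 bits remain
Read 6: bits[23:24] width=1 -> value=0 (bin 0); offset now 24 = byte 3 bit 0; 0 bits remain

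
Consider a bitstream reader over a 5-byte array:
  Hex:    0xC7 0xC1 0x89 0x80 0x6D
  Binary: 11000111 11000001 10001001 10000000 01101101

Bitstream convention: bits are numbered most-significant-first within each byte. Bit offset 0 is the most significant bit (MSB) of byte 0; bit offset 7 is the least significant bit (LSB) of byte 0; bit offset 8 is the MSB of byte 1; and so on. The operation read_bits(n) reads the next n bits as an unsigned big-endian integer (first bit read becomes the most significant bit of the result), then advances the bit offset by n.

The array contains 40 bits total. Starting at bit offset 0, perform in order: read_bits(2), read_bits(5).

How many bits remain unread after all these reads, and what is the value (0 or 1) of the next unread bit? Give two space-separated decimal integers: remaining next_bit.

Read 1: bits[0:2] width=2 -> value=3 (bin 11); offset now 2 = byte 0 bit 2; 38 bits remain
Read 2: bits[2:7] width=5 -> value=3 (bin 00011); offset now 7 = byte 0 bit 7; 33 bits remain

Answer: 33 1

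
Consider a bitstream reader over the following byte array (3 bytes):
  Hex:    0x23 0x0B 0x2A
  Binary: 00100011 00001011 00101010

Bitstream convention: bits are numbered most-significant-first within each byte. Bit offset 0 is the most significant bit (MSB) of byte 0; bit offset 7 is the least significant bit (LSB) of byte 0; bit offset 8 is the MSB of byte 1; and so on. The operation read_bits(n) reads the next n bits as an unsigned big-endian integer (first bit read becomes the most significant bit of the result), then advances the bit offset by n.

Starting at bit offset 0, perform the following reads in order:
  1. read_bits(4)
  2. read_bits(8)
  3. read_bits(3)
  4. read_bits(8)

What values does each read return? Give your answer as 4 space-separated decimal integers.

Read 1: bits[0:4] width=4 -> value=2 (bin 0010); offset now 4 = byte 0 bit 4; 20 bits remain
Read 2: bits[4:12] width=8 -> value=48 (bin 00110000); offset now 12 = byte 1 bit 4; 12 bits remain
Read 3: bits[12:15] width=3 -> value=5 (bin 101); offset now 15 = byte 1 bit 7; 9 bits remain
Read 4: bits[15:23] width=8 -> value=149 (bin 10010101); offset now 23 = byte 2 bit 7; 1 bits remain

Answer: 2 48 5 149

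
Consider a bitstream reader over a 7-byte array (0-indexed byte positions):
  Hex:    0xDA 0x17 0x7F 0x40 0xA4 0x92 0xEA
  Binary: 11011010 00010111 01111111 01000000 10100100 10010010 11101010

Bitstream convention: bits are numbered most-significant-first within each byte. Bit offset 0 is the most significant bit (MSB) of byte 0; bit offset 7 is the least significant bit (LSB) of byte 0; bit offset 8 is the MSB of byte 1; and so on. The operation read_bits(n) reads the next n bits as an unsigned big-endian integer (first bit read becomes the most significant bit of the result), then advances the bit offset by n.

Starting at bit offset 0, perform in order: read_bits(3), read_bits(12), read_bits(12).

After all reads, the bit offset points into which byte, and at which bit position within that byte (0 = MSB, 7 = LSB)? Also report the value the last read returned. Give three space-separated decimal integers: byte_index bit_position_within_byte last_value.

Read 1: bits[0:3] width=3 -> value=6 (bin 110); offset now 3 = byte 0 bit 3; 53 bits remain
Read 2: bits[3:15] width=12 -> value=3339 (bin 110100001011); offset now 15 = byte 1 bit 7; 41 bits remain
Read 3: bits[15:27] width=12 -> value=3066 (bin 101111111010); offset now 27 = byte 3 bit 3; 29 bits remain

Answer: 3 3 3066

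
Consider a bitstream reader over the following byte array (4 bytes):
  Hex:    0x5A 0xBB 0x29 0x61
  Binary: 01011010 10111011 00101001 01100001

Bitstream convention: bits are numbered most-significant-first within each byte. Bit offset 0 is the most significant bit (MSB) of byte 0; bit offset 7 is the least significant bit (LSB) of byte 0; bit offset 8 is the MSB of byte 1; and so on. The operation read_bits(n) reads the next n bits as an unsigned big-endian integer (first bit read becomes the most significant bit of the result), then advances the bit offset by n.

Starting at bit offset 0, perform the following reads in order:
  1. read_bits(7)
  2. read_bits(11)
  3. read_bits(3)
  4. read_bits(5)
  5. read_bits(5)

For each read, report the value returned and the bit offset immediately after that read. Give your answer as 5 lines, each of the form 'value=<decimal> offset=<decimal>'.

Read 1: bits[0:7] width=7 -> value=45 (bin 0101101); offset now 7 = byte 0 bit 7; 25 bits remain
Read 2: bits[7:18] width=11 -> value=748 (bin 01011101100); offset now 18 = byte 2 bit 2; 14 bits remain
Read 3: bits[18:21] width=3 -> value=5 (bin 101); offset now 21 = byte 2 bit 5; 11 bits remain
Read 4: bits[21:26] width=5 -> value=5 (bin 00101); offset now 26 = byte 3 bit 2; 6 bits remain
Read 5: bits[26:31] width=5 -> value=16 (bin 10000); offset now 31 = byte 3 bit 7; 1 bits remain

Answer: value=45 offset=7
value=748 offset=18
value=5 offset=21
value=5 offset=26
value=16 offset=31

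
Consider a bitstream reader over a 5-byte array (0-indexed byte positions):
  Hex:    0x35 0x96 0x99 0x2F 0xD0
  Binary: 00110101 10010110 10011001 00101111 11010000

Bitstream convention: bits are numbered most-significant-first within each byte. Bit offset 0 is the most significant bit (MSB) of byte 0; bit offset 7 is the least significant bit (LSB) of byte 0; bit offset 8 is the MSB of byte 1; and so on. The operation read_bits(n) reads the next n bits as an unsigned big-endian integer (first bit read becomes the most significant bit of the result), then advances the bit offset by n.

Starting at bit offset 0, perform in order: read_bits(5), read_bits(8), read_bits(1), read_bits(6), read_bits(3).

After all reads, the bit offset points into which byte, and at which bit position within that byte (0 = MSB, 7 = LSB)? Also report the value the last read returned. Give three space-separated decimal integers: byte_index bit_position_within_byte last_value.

Answer: 2 7 4

Derivation:
Read 1: bits[0:5] width=5 -> value=6 (bin 00110); offset now 5 = byte 0 bit 5; 35 bits remain
Read 2: bits[5:13] width=8 -> value=178 (bin 10110010); offset now 13 = byte 1 bit 5; 27 bits remain
Read 3: bits[13:14] width=1 -> value=1 (bin 1); offset now 14 = byte 1 bit 6; 26 bits remain
Read 4: bits[14:20] width=6 -> value=41 (bin 101001); offset now 20 = byte 2 bit 4; 20 bits remain
Read 5: bits[20:23] width=3 -> value=4 (bin 100); offset now 23 = byte 2 bit 7; 17 bits remain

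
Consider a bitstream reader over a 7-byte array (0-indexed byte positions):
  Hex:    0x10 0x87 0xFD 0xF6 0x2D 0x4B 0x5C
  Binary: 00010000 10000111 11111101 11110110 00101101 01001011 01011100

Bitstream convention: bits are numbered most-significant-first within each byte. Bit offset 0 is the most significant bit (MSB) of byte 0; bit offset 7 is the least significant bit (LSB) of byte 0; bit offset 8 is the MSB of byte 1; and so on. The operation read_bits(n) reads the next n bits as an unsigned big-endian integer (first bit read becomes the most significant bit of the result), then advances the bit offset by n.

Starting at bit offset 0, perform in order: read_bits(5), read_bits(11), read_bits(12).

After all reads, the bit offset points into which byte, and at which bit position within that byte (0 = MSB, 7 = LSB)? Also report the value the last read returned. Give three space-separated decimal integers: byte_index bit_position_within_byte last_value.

Read 1: bits[0:5] width=5 -> value=2 (bin 00010); offset now 5 = byte 0 bit 5; 51 bits remain
Read 2: bits[5:16] width=11 -> value=135 (bin 00010000111); offset now 16 = byte 2 bit 0; 40 bits remain
Read 3: bits[16:28] width=12 -> value=4063 (bin 111111011111); offset now 28 = byte 3 bit 4; 28 bits remain

Answer: 3 4 4063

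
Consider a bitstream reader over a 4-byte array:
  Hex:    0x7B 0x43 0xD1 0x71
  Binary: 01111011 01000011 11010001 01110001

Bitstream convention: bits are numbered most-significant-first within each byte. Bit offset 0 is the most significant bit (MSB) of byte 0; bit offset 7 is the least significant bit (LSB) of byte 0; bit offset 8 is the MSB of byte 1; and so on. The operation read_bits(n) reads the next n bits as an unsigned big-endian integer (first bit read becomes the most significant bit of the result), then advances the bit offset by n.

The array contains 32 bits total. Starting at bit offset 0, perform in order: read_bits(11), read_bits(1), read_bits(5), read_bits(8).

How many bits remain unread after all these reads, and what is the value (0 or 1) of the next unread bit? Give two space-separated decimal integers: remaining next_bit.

Answer: 7 1

Derivation:
Read 1: bits[0:11] width=11 -> value=986 (bin 01111011010); offset now 11 = byte 1 bit 3; 21 bits remain
Read 2: bits[11:12] width=1 -> value=0 (bin 0); offset now 12 = byte 1 bit 4; 20 bits remain
Read 3: bits[12:17] width=5 -> value=7 (bin 00111); offset now 17 = byte 2 bit 1; 15 bits remain
Read 4: bits[17:25] width=8 -> value=162 (bin 10100010); offset now 25 = byte 3 bit 1; 7 bits remain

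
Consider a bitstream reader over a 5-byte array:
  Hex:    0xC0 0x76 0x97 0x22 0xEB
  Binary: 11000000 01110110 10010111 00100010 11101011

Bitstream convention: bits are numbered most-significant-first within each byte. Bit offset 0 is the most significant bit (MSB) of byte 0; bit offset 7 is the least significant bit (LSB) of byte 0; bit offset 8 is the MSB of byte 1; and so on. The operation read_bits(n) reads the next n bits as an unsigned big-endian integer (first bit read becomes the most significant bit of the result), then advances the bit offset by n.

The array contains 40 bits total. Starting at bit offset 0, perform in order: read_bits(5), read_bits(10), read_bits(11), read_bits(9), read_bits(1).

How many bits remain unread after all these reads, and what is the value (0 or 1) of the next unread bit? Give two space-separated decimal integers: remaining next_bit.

Answer: 4 1

Derivation:
Read 1: bits[0:5] width=5 -> value=24 (bin 11000); offset now 5 = byte 0 bit 5; 35 bits remain
Read 2: bits[5:15] width=10 -> value=59 (bin 0000111011); offset now 15 = byte 1 bit 7; 25 bits remain
Read 3: bits[15:26] width=11 -> value=604 (bin 01001011100); offset now 26 = byte 3 bit 2; 14 bits remain
Read 4: bits[26:35] width=9 -> value=279 (bin 100010111); offset now 35 = byte 4 bit 3; 5 bits remain
Read 5: bits[35:36] width=1 -> value=0 (bin 0); offset now 36 = byte 4 bit 4; 4 bits remain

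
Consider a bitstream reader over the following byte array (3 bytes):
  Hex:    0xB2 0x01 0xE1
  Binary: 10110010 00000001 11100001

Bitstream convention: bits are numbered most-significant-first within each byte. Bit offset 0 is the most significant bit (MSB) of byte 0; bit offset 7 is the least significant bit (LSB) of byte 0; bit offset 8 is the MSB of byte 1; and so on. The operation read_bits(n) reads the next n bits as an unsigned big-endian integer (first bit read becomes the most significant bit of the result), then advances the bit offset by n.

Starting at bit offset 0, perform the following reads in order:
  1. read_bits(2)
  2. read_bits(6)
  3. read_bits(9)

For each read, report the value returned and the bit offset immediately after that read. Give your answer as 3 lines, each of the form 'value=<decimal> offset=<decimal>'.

Read 1: bits[0:2] width=2 -> value=2 (bin 10); offset now 2 = byte 0 bit 2; 22 bits remain
Read 2: bits[2:8] width=6 -> value=50 (bin 110010); offset now 8 = byte 1 bit 0; 16 bits remain
Read 3: bits[8:17] width=9 -> value=3 (bin 000000011); offset now 17 = byte 2 bit 1; 7 bits remain

Answer: value=2 offset=2
value=50 offset=8
value=3 offset=17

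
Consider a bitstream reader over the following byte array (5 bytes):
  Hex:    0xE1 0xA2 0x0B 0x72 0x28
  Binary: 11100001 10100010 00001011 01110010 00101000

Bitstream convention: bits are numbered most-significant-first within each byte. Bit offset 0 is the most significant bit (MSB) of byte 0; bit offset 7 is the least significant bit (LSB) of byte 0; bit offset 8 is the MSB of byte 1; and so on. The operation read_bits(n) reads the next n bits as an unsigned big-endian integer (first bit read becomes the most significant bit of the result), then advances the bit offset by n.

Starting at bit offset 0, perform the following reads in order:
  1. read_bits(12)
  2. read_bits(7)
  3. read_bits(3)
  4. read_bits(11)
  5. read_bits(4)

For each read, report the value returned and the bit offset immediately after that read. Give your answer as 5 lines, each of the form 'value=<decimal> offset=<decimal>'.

Answer: value=3610 offset=12
value=16 offset=19
value=2 offset=22
value=1764 offset=33
value=5 offset=37

Derivation:
Read 1: bits[0:12] width=12 -> value=3610 (bin 111000011010); offset now 12 = byte 1 bit 4; 28 bits remain
Read 2: bits[12:19] width=7 -> value=16 (bin 0010000); offset now 19 = byte 2 bit 3; 21 bits remain
Read 3: bits[19:22] width=3 -> value=2 (bin 010); offset now 22 = byte 2 bit 6; 18 bits remain
Read 4: bits[22:33] width=11 -> value=1764 (bin 11011100100); offset now 33 = byte 4 bit 1; 7 bits remain
Read 5: bits[33:37] width=4 -> value=5 (bin 0101); offset now 37 = byte 4 bit 5; 3 bits remain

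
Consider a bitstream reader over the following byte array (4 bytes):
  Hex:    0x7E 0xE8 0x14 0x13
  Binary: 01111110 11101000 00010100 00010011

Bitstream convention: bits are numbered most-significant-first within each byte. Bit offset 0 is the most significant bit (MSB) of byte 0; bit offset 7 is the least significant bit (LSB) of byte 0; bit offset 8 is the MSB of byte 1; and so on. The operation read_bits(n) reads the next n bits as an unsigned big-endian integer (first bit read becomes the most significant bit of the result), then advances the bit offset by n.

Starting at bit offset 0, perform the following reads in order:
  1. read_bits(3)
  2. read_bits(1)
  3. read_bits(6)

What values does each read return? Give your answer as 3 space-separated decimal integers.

Answer: 3 1 59

Derivation:
Read 1: bits[0:3] width=3 -> value=3 (bin 011); offset now 3 = byte 0 bit 3; 29 bits remain
Read 2: bits[3:4] width=1 -> value=1 (bin 1); offset now 4 = byte 0 bit 4; 28 bits remain
Read 3: bits[4:10] width=6 -> value=59 (bin 111011); offset now 10 = byte 1 bit 2; 22 bits remain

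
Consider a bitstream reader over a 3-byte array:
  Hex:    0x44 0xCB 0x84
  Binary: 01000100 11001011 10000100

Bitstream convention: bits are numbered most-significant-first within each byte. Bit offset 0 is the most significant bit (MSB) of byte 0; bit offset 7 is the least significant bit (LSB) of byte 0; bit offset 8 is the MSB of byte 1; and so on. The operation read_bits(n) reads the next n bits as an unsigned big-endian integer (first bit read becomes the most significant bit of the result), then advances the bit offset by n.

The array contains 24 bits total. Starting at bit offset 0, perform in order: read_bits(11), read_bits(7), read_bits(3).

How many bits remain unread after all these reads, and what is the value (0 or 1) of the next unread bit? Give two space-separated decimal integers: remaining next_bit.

Read 1: bits[0:11] width=11 -> value=550 (bin 01000100110); offset now 11 = byte 1 bit 3; 13 bits remain
Read 2: bits[11:18] width=7 -> value=46 (bin 0101110); offset now 18 = byte 2 bit 2; 6 bits remain
Read 3: bits[18:21] width=3 -> value=0 (bin 000); offset now 21 = byte 2 bit 5; 3 bits remain

Answer: 3 1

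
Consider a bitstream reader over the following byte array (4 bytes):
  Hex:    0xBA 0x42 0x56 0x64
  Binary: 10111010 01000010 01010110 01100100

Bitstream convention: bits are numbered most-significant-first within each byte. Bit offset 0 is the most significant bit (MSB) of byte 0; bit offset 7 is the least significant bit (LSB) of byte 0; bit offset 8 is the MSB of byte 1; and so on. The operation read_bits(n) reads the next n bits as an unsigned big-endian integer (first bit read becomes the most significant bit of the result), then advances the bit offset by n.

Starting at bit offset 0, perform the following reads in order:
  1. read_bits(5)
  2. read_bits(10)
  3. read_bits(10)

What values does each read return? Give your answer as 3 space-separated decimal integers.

Read 1: bits[0:5] width=5 -> value=23 (bin 10111); offset now 5 = byte 0 bit 5; 27 bits remain
Read 2: bits[5:15] width=10 -> value=289 (bin 0100100001); offset now 15 = byte 1 bit 7; 17 bits remain
Read 3: bits[15:25] width=10 -> value=172 (bin 0010101100); offset now 25 = byte 3 bit 1; 7 bits remain

Answer: 23 289 172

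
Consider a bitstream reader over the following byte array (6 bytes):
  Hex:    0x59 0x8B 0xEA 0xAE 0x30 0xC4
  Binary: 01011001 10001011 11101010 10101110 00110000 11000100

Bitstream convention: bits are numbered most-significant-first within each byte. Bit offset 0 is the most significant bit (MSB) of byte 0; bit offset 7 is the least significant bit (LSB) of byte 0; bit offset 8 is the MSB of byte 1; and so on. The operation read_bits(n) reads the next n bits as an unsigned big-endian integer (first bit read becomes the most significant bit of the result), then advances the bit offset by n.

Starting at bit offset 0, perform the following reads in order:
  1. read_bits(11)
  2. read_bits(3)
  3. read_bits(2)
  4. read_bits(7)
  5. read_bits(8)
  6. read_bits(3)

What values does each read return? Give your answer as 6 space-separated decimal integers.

Answer: 716 2 3 117 87 0

Derivation:
Read 1: bits[0:11] width=11 -> value=716 (bin 01011001100); offset now 11 = byte 1 bit 3; 37 bits remain
Read 2: bits[11:14] width=3 -> value=2 (bin 010); offset now 14 = byte 1 bit 6; 34 bits remain
Read 3: bits[14:16] width=2 -> value=3 (bin 11); offset now 16 = byte 2 bit 0; 32 bits remain
Read 4: bits[16:23] width=7 -> value=117 (bin 1110101); offset now 23 = byte 2 bit 7; 25 bits remain
Read 5: bits[23:31] width=8 -> value=87 (bin 01010111); offset now 31 = byte 3 bit 7; 17 bits remain
Read 6: bits[31:34] width=3 -> value=0 (bin 000); offset now 34 = byte 4 bit 2; 14 bits remain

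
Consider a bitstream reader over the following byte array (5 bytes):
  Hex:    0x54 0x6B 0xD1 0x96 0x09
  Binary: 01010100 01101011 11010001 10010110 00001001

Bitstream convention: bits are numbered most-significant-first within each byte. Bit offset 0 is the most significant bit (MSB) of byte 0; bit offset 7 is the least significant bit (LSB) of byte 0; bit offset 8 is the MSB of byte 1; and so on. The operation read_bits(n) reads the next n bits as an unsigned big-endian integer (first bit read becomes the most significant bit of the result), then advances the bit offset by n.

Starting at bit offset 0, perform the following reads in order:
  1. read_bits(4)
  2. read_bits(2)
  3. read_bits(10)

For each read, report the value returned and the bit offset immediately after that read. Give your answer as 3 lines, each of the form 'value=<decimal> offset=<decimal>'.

Read 1: bits[0:4] width=4 -> value=5 (bin 0101); offset now 4 = byte 0 bit 4; 36 bits remain
Read 2: bits[4:6] width=2 -> value=1 (bin 01); offset now 6 = byte 0 bit 6; 34 bits remain
Read 3: bits[6:16] width=10 -> value=107 (bin 0001101011); offset now 16 = byte 2 bit 0; 24 bits remain

Answer: value=5 offset=4
value=1 offset=6
value=107 offset=16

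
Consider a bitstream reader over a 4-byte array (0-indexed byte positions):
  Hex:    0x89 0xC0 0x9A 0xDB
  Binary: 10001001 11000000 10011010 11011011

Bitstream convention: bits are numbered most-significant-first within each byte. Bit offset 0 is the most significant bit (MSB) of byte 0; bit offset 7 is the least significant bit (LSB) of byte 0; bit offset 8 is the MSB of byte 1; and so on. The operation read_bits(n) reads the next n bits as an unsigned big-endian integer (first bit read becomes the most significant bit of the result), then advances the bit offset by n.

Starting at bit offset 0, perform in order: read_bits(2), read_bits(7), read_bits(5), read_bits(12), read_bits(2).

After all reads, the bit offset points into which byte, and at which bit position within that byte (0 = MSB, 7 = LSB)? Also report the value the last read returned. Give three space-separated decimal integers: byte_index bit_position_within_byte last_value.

Answer: 3 4 1

Derivation:
Read 1: bits[0:2] width=2 -> value=2 (bin 10); offset now 2 = byte 0 bit 2; 30 bits remain
Read 2: bits[2:9] width=7 -> value=19 (bin 0010011); offset now 9 = byte 1 bit 1; 23 bits remain
Read 3: bits[9:14] width=5 -> value=16 (bin 10000); offset now 14 = byte 1 bit 6; 18 bits remain
Read 4: bits[14:26] width=12 -> value=619 (bin 001001101011); offset now 26 = byte 3 bit 2; 6 bits remain
Read 5: bits[26:28] width=2 -> value=1 (bin 01); offset now 28 = byte 3 bit 4; 4 bits remain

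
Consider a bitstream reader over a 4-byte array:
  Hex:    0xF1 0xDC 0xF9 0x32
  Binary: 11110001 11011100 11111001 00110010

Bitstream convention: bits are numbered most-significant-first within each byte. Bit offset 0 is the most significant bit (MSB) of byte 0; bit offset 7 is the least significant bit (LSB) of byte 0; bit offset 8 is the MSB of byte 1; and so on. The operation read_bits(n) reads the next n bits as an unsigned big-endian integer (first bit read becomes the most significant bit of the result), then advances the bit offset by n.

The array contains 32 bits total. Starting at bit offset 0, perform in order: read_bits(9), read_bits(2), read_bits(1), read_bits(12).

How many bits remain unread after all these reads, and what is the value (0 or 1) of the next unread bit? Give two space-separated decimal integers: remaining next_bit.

Answer: 8 0

Derivation:
Read 1: bits[0:9] width=9 -> value=483 (bin 111100011); offset now 9 = byte 1 bit 1; 23 bits remain
Read 2: bits[9:11] width=2 -> value=2 (bin 10); offset now 11 = byte 1 bit 3; 21 bits remain
Read 3: bits[11:12] width=1 -> value=1 (bin 1); offset now 12 = byte 1 bit 4; 20 bits remain
Read 4: bits[12:24] width=12 -> value=3321 (bin 110011111001); offset now 24 = byte 3 bit 0; 8 bits remain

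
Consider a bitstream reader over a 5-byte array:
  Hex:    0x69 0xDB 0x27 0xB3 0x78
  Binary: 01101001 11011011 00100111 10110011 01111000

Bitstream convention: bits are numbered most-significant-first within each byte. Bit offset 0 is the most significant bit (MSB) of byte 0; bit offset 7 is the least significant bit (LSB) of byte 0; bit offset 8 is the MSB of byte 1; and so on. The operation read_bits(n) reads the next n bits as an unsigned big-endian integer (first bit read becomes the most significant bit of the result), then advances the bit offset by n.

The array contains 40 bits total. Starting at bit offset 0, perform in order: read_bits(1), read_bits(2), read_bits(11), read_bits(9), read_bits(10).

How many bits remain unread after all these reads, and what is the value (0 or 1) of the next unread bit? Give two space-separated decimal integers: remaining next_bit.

Answer: 7 1

Derivation:
Read 1: bits[0:1] width=1 -> value=0 (bin 0); offset now 1 = byte 0 bit 1; 39 bits remain
Read 2: bits[1:3] width=2 -> value=3 (bin 11); offset now 3 = byte 0 bit 3; 37 bits remain
Read 3: bits[3:14] width=11 -> value=630 (bin 01001110110); offset now 14 = byte 1 bit 6; 26 bits remain
Read 4: bits[14:23] width=9 -> value=403 (bin 110010011); offset now 23 = byte 2 bit 7; 17 bits remain
Read 5: bits[23:33] width=10 -> value=870 (bin 1101100110); offset now 33 = byte 4 bit 1; 7 bits remain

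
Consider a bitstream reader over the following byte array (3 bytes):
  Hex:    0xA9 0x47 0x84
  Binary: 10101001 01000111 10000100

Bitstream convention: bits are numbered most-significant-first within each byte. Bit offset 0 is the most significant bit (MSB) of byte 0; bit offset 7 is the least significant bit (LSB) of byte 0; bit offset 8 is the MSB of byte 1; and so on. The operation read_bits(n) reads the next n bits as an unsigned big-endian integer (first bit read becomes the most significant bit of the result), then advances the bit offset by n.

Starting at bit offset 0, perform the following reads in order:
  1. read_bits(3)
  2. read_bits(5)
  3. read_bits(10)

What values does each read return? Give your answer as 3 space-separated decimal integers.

Answer: 5 9 286

Derivation:
Read 1: bits[0:3] width=3 -> value=5 (bin 101); offset now 3 = byte 0 bit 3; 21 bits remain
Read 2: bits[3:8] width=5 -> value=9 (bin 01001); offset now 8 = byte 1 bit 0; 16 bits remain
Read 3: bits[8:18] width=10 -> value=286 (bin 0100011110); offset now 18 = byte 2 bit 2; 6 bits remain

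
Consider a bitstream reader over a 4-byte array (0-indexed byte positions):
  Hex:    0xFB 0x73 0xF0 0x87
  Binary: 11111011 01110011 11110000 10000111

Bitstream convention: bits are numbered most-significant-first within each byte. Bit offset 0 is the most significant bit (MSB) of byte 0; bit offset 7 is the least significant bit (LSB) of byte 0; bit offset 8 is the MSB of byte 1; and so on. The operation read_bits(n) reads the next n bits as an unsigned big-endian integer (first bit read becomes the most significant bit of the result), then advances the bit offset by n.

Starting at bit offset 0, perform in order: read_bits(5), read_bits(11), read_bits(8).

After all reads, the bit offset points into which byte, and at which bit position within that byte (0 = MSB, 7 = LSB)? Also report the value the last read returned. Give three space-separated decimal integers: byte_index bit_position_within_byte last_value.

Answer: 3 0 240

Derivation:
Read 1: bits[0:5] width=5 -> value=31 (bin 11111); offset now 5 = byte 0 bit 5; 27 bits remain
Read 2: bits[5:16] width=11 -> value=883 (bin 01101110011); offset now 16 = byte 2 bit 0; 16 bits remain
Read 3: bits[16:24] width=8 -> value=240 (bin 11110000); offset now 24 = byte 3 bit 0; 8 bits remain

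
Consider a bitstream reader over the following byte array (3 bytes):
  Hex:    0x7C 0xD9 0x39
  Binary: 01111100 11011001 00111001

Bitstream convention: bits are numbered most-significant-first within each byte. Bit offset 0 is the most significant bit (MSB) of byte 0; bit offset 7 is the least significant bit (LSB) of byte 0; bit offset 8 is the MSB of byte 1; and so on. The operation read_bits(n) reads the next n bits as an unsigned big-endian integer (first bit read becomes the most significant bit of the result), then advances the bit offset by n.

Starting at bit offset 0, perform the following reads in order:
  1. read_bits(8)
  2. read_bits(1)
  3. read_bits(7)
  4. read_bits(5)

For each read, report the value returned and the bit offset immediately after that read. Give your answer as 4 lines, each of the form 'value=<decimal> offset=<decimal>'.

Answer: value=124 offset=8
value=1 offset=9
value=89 offset=16
value=7 offset=21

Derivation:
Read 1: bits[0:8] width=8 -> value=124 (bin 01111100); offset now 8 = byte 1 bit 0; 16 bits remain
Read 2: bits[8:9] width=1 -> value=1 (bin 1); offset now 9 = byte 1 bit 1; 15 bits remain
Read 3: bits[9:16] width=7 -> value=89 (bin 1011001); offset now 16 = byte 2 bit 0; 8 bits remain
Read 4: bits[16:21] width=5 -> value=7 (bin 00111); offset now 21 = byte 2 bit 5; 3 bits remain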